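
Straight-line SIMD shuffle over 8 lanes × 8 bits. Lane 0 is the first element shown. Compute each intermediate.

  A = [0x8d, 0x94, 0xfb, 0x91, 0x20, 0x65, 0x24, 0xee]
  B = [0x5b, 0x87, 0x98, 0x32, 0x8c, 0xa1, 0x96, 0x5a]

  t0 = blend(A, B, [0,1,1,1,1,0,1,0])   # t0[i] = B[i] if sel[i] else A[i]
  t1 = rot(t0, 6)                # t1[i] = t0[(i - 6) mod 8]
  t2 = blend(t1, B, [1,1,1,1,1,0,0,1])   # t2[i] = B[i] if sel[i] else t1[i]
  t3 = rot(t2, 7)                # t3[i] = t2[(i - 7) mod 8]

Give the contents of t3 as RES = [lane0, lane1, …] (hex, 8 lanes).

RES = [0x87, 0x98, 0x32, 0x8c, 0xee, 0x8d, 0x5a, 0x5b]

t0 = [0x8d, 0x87, 0x98, 0x32, 0x8c, 0x65, 0x96, 0xee]
t1 = [0x98, 0x32, 0x8c, 0x65, 0x96, 0xee, 0x8d, 0x87]
t2 = [0x5b, 0x87, 0x98, 0x32, 0x8c, 0xee, 0x8d, 0x5a]
t3 = [0x87, 0x98, 0x32, 0x8c, 0xee, 0x8d, 0x5a, 0x5b]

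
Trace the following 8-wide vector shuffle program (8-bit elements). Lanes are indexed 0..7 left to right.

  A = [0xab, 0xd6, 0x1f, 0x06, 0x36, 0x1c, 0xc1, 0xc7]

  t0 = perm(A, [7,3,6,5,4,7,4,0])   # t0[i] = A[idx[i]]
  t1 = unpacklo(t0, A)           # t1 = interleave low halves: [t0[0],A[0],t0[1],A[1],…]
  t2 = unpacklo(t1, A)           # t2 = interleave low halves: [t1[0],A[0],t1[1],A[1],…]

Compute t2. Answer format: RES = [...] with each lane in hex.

  t0: c7 06 c1 1c 36 c7 36 ab
  t1: c7 ab 06 d6 c1 1f 1c 06
  t2: c7 ab ab d6 06 1f d6 06

RES = [0xc7, 0xab, 0xab, 0xd6, 0x06, 0x1f, 0xd6, 0x06]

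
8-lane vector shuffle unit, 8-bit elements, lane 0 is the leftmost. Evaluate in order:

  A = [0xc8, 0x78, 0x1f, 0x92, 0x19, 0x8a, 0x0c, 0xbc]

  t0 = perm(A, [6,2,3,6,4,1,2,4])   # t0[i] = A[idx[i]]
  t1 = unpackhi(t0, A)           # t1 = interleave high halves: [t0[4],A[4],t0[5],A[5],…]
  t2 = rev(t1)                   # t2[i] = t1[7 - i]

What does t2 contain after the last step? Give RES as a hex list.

RES = [ 0xbc  0x19  0x0c  0x1f  0x8a  0x78  0x19  0x19 ]

t0 = [0x0c, 0x1f, 0x92, 0x0c, 0x19, 0x78, 0x1f, 0x19]
t1 = [0x19, 0x19, 0x78, 0x8a, 0x1f, 0x0c, 0x19, 0xbc]
t2 = [0xbc, 0x19, 0x0c, 0x1f, 0x8a, 0x78, 0x19, 0x19]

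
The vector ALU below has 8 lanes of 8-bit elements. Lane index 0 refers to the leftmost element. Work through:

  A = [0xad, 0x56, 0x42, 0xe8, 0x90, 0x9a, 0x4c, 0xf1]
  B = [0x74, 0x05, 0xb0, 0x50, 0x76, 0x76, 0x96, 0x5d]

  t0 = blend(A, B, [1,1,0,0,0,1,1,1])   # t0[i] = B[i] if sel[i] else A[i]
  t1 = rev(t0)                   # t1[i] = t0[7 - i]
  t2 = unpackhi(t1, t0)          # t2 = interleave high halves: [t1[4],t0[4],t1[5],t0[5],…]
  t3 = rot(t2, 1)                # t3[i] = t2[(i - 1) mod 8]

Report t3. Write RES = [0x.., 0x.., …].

RES = [0x5d, 0xe8, 0x90, 0x42, 0x76, 0x05, 0x96, 0x74]

  t0: 74 05 42 e8 90 76 96 5d
  t1: 5d 96 76 90 e8 42 05 74
  t2: e8 90 42 76 05 96 74 5d
  t3: 5d e8 90 42 76 05 96 74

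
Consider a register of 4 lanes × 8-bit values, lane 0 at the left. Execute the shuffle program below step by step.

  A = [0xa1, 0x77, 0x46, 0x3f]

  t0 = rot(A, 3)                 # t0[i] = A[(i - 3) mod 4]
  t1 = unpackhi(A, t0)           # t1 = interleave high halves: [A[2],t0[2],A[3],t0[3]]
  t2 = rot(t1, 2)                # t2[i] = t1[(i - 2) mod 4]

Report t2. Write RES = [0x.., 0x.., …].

  t0: 77 46 3f a1
  t1: 46 3f 3f a1
  t2: 3f a1 46 3f

RES = [0x3f, 0xa1, 0x46, 0x3f]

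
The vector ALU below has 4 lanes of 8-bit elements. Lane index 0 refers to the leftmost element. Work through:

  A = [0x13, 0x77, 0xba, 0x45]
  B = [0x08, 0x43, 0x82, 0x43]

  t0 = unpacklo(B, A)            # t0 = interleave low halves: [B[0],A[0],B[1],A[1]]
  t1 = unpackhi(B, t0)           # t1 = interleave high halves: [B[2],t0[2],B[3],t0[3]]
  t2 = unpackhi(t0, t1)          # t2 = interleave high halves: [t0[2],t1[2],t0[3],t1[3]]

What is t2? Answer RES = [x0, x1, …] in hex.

→ t0 |08|13|43|77|
→ t1 |82|43|43|77|
→ t2 |43|43|77|77|

RES = [ 0x43  0x43  0x77  0x77 ]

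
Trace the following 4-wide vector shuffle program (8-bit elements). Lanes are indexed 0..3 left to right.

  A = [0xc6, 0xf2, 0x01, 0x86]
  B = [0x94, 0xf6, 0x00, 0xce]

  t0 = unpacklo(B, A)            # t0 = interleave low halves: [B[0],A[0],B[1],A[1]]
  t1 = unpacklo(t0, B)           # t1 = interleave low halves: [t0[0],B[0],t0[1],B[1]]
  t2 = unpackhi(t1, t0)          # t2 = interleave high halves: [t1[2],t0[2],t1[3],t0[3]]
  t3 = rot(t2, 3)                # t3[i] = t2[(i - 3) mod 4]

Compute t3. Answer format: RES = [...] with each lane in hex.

t0 = [0x94, 0xc6, 0xf6, 0xf2]
t1 = [0x94, 0x94, 0xc6, 0xf6]
t2 = [0xc6, 0xf6, 0xf6, 0xf2]
t3 = [0xf6, 0xf6, 0xf2, 0xc6]

RES = [0xf6, 0xf6, 0xf2, 0xc6]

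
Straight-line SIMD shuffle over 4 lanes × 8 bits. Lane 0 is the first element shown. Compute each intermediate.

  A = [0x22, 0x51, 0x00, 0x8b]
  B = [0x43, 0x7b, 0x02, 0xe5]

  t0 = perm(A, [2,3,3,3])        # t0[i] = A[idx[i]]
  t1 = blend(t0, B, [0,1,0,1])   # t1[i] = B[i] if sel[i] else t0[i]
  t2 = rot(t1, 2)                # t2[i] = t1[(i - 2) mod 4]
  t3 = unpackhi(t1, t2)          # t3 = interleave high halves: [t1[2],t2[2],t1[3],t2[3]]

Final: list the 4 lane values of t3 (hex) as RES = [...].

RES = [ 0x8b  0x00  0xe5  0x7b ]

→ t0 |00|8b|8b|8b|
→ t1 |00|7b|8b|e5|
→ t2 |8b|e5|00|7b|
→ t3 |8b|00|e5|7b|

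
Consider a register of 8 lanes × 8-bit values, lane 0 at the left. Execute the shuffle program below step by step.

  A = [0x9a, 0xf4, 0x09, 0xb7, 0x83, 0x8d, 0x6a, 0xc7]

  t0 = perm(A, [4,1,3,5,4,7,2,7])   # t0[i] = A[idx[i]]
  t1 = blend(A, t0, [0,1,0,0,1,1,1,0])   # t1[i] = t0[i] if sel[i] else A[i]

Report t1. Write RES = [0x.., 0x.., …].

→ t0 |83|f4|b7|8d|83|c7|09|c7|
→ t1 |9a|f4|09|b7|83|c7|09|c7|

RES = [0x9a, 0xf4, 0x09, 0xb7, 0x83, 0xc7, 0x09, 0xc7]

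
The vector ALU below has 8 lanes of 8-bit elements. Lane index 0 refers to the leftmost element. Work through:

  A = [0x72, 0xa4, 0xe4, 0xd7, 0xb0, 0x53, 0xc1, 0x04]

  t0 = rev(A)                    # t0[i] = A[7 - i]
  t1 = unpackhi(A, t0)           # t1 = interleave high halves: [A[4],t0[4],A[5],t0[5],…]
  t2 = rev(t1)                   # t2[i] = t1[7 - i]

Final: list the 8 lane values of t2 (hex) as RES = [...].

RES = [ 0x72  0x04  0xa4  0xc1  0xe4  0x53  0xd7  0xb0 ]

t0 = [0x04, 0xc1, 0x53, 0xb0, 0xd7, 0xe4, 0xa4, 0x72]
t1 = [0xb0, 0xd7, 0x53, 0xe4, 0xc1, 0xa4, 0x04, 0x72]
t2 = [0x72, 0x04, 0xa4, 0xc1, 0xe4, 0x53, 0xd7, 0xb0]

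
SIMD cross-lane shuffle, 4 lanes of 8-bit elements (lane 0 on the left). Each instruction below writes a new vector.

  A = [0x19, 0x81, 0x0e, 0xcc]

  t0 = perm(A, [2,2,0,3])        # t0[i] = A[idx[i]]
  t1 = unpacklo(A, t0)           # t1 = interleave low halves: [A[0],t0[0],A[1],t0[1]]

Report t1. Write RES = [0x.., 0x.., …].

RES = [ 0x19  0x0e  0x81  0x0e ]

  t0: 0e 0e 19 cc
  t1: 19 0e 81 0e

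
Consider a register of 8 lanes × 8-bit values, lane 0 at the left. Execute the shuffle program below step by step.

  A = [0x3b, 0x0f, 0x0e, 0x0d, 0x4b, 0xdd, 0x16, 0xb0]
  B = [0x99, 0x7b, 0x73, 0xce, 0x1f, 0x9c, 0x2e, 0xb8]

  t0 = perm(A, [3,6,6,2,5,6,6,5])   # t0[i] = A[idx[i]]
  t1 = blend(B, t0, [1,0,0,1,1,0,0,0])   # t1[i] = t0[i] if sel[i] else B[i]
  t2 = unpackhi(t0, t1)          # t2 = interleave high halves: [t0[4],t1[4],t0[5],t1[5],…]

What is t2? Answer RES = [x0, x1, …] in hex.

→ t0 |0d|16|16|0e|dd|16|16|dd|
→ t1 |0d|7b|73|0e|dd|9c|2e|b8|
→ t2 |dd|dd|16|9c|16|2e|dd|b8|

RES = [0xdd, 0xdd, 0x16, 0x9c, 0x16, 0x2e, 0xdd, 0xb8]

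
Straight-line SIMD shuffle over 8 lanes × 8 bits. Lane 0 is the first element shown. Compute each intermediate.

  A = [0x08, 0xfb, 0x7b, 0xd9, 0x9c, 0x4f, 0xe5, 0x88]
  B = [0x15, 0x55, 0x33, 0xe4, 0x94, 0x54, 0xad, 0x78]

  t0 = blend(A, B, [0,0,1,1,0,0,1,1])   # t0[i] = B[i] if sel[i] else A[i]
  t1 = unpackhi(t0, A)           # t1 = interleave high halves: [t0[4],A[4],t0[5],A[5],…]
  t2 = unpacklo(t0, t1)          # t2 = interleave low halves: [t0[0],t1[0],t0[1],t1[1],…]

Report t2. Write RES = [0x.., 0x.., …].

RES = [0x08, 0x9c, 0xfb, 0x9c, 0x33, 0x4f, 0xe4, 0x4f]

t0 = [0x08, 0xfb, 0x33, 0xe4, 0x9c, 0x4f, 0xad, 0x78]
t1 = [0x9c, 0x9c, 0x4f, 0x4f, 0xad, 0xe5, 0x78, 0x88]
t2 = [0x08, 0x9c, 0xfb, 0x9c, 0x33, 0x4f, 0xe4, 0x4f]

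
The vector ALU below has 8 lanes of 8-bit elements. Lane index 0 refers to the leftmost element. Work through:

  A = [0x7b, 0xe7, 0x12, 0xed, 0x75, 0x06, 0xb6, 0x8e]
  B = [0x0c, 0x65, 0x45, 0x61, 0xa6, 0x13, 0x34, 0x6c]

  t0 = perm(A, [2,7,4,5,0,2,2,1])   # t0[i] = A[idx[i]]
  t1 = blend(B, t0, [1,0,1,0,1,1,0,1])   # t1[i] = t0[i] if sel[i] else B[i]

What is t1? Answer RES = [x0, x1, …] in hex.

RES = [ 0x12  0x65  0x75  0x61  0x7b  0x12  0x34  0xe7 ]

t0 = [0x12, 0x8e, 0x75, 0x06, 0x7b, 0x12, 0x12, 0xe7]
t1 = [0x12, 0x65, 0x75, 0x61, 0x7b, 0x12, 0x34, 0xe7]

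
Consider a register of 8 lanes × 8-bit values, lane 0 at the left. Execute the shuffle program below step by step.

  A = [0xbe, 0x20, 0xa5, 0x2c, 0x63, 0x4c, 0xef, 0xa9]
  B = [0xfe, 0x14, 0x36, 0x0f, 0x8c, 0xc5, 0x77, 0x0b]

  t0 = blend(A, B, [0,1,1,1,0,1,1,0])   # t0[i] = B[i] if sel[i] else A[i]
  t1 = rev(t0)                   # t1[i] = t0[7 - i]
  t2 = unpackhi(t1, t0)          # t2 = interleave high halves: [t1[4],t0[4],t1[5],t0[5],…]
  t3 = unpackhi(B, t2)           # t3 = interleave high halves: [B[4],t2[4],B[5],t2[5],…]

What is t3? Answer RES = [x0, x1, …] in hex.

RES = [ 0x8c  0x14  0xc5  0x77  0x77  0xbe  0x0b  0xa9 ]

  t0: be 14 36 0f 63 c5 77 a9
  t1: a9 77 c5 63 0f 36 14 be
  t2: 0f 63 36 c5 14 77 be a9
  t3: 8c 14 c5 77 77 be 0b a9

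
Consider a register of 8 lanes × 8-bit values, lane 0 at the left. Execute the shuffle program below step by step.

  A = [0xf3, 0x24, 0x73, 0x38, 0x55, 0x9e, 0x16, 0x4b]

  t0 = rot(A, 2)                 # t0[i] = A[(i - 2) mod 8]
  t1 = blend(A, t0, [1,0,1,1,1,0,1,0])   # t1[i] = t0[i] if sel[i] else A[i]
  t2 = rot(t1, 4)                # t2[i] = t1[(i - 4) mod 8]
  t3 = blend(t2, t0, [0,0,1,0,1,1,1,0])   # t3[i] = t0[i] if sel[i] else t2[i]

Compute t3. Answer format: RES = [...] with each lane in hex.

RES = [0x73, 0x9e, 0xf3, 0x4b, 0x73, 0x38, 0x55, 0x24]

t0 = [0x16, 0x4b, 0xf3, 0x24, 0x73, 0x38, 0x55, 0x9e]
t1 = [0x16, 0x24, 0xf3, 0x24, 0x73, 0x9e, 0x55, 0x4b]
t2 = [0x73, 0x9e, 0x55, 0x4b, 0x16, 0x24, 0xf3, 0x24]
t3 = [0x73, 0x9e, 0xf3, 0x4b, 0x73, 0x38, 0x55, 0x24]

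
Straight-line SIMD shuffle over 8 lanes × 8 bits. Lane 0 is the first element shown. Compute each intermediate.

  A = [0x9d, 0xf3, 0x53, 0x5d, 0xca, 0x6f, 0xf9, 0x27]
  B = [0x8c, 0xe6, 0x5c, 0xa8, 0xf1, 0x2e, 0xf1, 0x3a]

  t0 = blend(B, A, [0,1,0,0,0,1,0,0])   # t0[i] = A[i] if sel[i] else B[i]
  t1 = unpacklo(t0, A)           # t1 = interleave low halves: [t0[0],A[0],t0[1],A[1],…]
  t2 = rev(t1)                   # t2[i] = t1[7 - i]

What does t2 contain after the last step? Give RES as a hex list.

RES = [0x5d, 0xa8, 0x53, 0x5c, 0xf3, 0xf3, 0x9d, 0x8c]

  t0: 8c f3 5c a8 f1 6f f1 3a
  t1: 8c 9d f3 f3 5c 53 a8 5d
  t2: 5d a8 53 5c f3 f3 9d 8c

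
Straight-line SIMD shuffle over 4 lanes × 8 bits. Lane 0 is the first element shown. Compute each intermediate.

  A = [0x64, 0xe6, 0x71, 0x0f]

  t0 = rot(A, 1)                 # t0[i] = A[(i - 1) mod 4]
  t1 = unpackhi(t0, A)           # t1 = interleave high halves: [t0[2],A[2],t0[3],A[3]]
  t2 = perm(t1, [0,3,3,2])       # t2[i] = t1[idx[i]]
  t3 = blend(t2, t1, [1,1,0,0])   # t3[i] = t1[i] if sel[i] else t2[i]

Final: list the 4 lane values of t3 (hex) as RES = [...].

RES = [0xe6, 0x71, 0x0f, 0x71]

  t0: 0f 64 e6 71
  t1: e6 71 71 0f
  t2: e6 0f 0f 71
  t3: e6 71 0f 71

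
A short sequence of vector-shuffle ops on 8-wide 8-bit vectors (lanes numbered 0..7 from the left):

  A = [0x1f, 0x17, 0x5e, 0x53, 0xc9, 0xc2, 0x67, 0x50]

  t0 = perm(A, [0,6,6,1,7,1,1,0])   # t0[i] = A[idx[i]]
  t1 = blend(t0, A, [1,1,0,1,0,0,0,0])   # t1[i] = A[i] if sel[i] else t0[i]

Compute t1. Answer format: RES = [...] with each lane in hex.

→ t0 |1f|67|67|17|50|17|17|1f|
→ t1 |1f|17|67|53|50|17|17|1f|

RES = [0x1f, 0x17, 0x67, 0x53, 0x50, 0x17, 0x17, 0x1f]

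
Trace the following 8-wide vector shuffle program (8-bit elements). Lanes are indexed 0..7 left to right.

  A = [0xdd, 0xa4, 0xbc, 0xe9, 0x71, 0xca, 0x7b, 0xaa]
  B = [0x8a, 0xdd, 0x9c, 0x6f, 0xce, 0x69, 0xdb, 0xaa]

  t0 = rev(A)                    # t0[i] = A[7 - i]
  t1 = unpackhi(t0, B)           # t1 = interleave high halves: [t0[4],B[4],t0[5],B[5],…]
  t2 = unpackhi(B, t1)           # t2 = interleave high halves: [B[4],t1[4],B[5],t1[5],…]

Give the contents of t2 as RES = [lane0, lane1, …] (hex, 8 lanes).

  t0: aa 7b ca 71 e9 bc a4 dd
  t1: e9 ce bc 69 a4 db dd aa
  t2: ce a4 69 db db dd aa aa

RES = [ 0xce  0xa4  0x69  0xdb  0xdb  0xdd  0xaa  0xaa ]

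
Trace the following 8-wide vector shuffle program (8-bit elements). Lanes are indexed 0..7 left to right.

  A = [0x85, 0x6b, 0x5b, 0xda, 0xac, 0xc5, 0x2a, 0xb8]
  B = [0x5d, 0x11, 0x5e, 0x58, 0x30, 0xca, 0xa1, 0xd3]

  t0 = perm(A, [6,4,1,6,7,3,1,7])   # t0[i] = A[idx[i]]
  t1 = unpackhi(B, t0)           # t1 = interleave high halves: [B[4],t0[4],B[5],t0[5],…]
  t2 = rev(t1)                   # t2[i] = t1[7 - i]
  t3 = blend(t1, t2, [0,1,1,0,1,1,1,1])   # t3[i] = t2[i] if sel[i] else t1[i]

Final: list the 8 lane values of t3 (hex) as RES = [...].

RES = [0x30, 0xd3, 0x6b, 0xda, 0xda, 0xca, 0xb8, 0x30]

t0 = [0x2a, 0xac, 0x6b, 0x2a, 0xb8, 0xda, 0x6b, 0xb8]
t1 = [0x30, 0xb8, 0xca, 0xda, 0xa1, 0x6b, 0xd3, 0xb8]
t2 = [0xb8, 0xd3, 0x6b, 0xa1, 0xda, 0xca, 0xb8, 0x30]
t3 = [0x30, 0xd3, 0x6b, 0xda, 0xda, 0xca, 0xb8, 0x30]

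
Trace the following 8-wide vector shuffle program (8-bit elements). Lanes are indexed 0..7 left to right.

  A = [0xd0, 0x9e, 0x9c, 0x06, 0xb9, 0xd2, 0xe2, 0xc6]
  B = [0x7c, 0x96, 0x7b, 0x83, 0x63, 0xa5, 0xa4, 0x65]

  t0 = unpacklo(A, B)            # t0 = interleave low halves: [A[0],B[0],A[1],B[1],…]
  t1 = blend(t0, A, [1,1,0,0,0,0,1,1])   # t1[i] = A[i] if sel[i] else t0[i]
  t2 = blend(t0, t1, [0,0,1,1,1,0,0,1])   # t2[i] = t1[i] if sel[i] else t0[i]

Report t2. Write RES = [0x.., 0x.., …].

RES = [0xd0, 0x7c, 0x9e, 0x96, 0x9c, 0x7b, 0x06, 0xc6]

t0 = [0xd0, 0x7c, 0x9e, 0x96, 0x9c, 0x7b, 0x06, 0x83]
t1 = [0xd0, 0x9e, 0x9e, 0x96, 0x9c, 0x7b, 0xe2, 0xc6]
t2 = [0xd0, 0x7c, 0x9e, 0x96, 0x9c, 0x7b, 0x06, 0xc6]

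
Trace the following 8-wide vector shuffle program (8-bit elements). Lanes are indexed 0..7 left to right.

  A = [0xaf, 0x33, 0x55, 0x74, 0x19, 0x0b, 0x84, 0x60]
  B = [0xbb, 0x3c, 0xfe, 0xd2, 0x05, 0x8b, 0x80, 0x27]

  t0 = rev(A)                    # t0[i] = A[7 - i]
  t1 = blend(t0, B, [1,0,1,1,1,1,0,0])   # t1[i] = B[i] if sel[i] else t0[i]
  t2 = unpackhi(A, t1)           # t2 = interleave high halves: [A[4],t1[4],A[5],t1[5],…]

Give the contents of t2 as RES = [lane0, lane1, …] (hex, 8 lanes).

  t0: 60 84 0b 19 74 55 33 af
  t1: bb 84 fe d2 05 8b 33 af
  t2: 19 05 0b 8b 84 33 60 af

RES = [0x19, 0x05, 0x0b, 0x8b, 0x84, 0x33, 0x60, 0xaf]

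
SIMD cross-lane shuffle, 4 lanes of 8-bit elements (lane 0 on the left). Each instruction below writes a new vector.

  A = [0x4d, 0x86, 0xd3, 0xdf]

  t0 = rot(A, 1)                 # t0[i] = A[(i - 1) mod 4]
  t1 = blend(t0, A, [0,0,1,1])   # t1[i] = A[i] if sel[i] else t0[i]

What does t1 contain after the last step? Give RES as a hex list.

→ t0 |df|4d|86|d3|
→ t1 |df|4d|d3|df|

RES = [ 0xdf  0x4d  0xd3  0xdf ]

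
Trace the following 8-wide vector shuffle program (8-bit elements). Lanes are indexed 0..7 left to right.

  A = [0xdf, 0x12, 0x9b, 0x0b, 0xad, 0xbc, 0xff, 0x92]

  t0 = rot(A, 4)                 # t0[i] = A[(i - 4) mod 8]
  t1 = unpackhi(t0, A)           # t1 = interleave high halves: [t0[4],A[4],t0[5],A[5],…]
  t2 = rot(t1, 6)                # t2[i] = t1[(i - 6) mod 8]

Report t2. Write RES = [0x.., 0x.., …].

RES = [ 0x12  0xbc  0x9b  0xff  0x0b  0x92  0xdf  0xad ]

→ t0 |ad|bc|ff|92|df|12|9b|0b|
→ t1 |df|ad|12|bc|9b|ff|0b|92|
→ t2 |12|bc|9b|ff|0b|92|df|ad|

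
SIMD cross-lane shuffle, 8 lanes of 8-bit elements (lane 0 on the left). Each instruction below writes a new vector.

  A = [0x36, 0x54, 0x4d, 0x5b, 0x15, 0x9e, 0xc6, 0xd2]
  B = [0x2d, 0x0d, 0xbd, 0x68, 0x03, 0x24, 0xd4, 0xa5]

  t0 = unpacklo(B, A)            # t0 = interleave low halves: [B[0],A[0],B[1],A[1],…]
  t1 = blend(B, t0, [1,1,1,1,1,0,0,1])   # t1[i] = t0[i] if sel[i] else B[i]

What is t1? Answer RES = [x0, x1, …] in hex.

t0 = [0x2d, 0x36, 0x0d, 0x54, 0xbd, 0x4d, 0x68, 0x5b]
t1 = [0x2d, 0x36, 0x0d, 0x54, 0xbd, 0x24, 0xd4, 0x5b]

RES = [0x2d, 0x36, 0x0d, 0x54, 0xbd, 0x24, 0xd4, 0x5b]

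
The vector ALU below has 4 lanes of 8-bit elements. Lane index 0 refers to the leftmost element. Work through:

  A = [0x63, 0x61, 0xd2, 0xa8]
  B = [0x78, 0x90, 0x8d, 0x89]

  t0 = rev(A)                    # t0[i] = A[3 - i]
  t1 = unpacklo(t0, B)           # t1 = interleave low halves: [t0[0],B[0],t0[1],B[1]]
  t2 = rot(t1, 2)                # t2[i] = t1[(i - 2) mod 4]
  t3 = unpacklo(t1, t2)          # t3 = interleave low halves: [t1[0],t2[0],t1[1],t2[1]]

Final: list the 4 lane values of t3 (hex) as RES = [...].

t0 = [0xa8, 0xd2, 0x61, 0x63]
t1 = [0xa8, 0x78, 0xd2, 0x90]
t2 = [0xd2, 0x90, 0xa8, 0x78]
t3 = [0xa8, 0xd2, 0x78, 0x90]

RES = [0xa8, 0xd2, 0x78, 0x90]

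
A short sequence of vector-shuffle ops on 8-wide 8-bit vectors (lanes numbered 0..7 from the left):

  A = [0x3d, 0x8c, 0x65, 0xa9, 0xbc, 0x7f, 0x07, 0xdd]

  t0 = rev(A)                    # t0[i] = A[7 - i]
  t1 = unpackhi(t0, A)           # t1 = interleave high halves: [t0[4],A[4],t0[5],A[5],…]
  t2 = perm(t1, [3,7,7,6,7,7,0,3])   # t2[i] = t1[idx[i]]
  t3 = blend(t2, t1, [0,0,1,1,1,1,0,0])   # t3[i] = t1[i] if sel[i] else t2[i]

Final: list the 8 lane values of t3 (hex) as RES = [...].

RES = [0x7f, 0xdd, 0x65, 0x7f, 0x8c, 0x07, 0xa9, 0x7f]

  t0: dd 07 7f bc a9 65 8c 3d
  t1: a9 bc 65 7f 8c 07 3d dd
  t2: 7f dd dd 3d dd dd a9 7f
  t3: 7f dd 65 7f 8c 07 a9 7f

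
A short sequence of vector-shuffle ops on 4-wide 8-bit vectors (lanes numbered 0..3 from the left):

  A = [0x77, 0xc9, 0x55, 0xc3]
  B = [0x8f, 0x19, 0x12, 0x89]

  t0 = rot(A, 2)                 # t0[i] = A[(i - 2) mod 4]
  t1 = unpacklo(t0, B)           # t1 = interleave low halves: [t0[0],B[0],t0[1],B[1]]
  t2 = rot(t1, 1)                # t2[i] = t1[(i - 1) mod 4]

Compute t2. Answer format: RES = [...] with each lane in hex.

t0 = [0x55, 0xc3, 0x77, 0xc9]
t1 = [0x55, 0x8f, 0xc3, 0x19]
t2 = [0x19, 0x55, 0x8f, 0xc3]

RES = [0x19, 0x55, 0x8f, 0xc3]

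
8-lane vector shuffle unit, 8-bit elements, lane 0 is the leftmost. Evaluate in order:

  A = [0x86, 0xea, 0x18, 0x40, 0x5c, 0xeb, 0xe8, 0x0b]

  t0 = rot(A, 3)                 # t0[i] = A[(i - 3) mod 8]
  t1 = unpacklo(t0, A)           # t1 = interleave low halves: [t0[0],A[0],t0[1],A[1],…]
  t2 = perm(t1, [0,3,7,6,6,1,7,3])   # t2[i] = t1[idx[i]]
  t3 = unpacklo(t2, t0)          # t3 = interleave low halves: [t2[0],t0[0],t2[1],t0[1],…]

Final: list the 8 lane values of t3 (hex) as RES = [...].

→ t0 |eb|e8|0b|86|ea|18|40|5c|
→ t1 |eb|86|e8|ea|0b|18|86|40|
→ t2 |eb|ea|40|86|86|86|40|ea|
→ t3 |eb|eb|ea|e8|40|0b|86|86|

RES = [ 0xeb  0xeb  0xea  0xe8  0x40  0x0b  0x86  0x86 ]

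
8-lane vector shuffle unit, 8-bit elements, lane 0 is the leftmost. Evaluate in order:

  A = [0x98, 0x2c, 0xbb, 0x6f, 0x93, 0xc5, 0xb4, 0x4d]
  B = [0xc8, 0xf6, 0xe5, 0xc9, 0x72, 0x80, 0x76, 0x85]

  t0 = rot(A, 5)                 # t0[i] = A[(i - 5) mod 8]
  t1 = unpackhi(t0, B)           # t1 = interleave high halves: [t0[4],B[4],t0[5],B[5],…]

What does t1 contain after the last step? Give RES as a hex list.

RES = [ 0x4d  0x72  0x98  0x80  0x2c  0x76  0xbb  0x85 ]

→ t0 |6f|93|c5|b4|4d|98|2c|bb|
→ t1 |4d|72|98|80|2c|76|bb|85|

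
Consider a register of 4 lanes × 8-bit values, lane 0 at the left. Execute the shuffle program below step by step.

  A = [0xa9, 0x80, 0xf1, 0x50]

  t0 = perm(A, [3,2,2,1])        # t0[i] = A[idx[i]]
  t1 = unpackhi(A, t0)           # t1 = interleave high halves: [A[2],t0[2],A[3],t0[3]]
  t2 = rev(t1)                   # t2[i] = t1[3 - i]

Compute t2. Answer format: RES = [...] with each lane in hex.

RES = [0x80, 0x50, 0xf1, 0xf1]

t0 = [0x50, 0xf1, 0xf1, 0x80]
t1 = [0xf1, 0xf1, 0x50, 0x80]
t2 = [0x80, 0x50, 0xf1, 0xf1]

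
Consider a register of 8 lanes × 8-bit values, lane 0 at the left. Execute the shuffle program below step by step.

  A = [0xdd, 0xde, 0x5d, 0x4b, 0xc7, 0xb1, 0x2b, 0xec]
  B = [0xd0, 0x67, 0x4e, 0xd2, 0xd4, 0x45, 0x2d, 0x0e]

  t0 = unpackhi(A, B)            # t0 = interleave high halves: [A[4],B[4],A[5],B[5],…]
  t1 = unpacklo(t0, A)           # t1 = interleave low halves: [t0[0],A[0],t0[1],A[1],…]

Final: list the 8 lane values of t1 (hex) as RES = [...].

RES = [0xc7, 0xdd, 0xd4, 0xde, 0xb1, 0x5d, 0x45, 0x4b]

t0 = [0xc7, 0xd4, 0xb1, 0x45, 0x2b, 0x2d, 0xec, 0x0e]
t1 = [0xc7, 0xdd, 0xd4, 0xde, 0xb1, 0x5d, 0x45, 0x4b]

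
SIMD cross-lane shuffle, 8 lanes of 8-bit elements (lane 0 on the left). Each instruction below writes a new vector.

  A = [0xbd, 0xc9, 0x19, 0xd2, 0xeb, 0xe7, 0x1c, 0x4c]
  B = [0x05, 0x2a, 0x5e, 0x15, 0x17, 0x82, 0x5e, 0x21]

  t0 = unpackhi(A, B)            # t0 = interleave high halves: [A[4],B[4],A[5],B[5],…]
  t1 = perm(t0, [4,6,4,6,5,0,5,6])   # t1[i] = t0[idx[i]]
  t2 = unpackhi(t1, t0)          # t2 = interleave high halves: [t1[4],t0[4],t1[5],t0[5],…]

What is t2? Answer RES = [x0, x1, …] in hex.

t0 = [0xeb, 0x17, 0xe7, 0x82, 0x1c, 0x5e, 0x4c, 0x21]
t1 = [0x1c, 0x4c, 0x1c, 0x4c, 0x5e, 0xeb, 0x5e, 0x4c]
t2 = [0x5e, 0x1c, 0xeb, 0x5e, 0x5e, 0x4c, 0x4c, 0x21]

RES = [ 0x5e  0x1c  0xeb  0x5e  0x5e  0x4c  0x4c  0x21 ]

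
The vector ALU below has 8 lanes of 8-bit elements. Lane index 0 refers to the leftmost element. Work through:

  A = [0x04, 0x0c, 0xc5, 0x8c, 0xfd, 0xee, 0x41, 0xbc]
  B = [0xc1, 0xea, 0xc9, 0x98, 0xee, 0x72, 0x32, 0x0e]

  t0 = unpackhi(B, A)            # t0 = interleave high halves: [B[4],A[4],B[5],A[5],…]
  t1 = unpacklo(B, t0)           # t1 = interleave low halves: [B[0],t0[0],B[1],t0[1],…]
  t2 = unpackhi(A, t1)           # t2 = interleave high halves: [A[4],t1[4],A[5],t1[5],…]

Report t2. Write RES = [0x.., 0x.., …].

  t0: ee fd 72 ee 32 41 0e bc
  t1: c1 ee ea fd c9 72 98 ee
  t2: fd c9 ee 72 41 98 bc ee

RES = [0xfd, 0xc9, 0xee, 0x72, 0x41, 0x98, 0xbc, 0xee]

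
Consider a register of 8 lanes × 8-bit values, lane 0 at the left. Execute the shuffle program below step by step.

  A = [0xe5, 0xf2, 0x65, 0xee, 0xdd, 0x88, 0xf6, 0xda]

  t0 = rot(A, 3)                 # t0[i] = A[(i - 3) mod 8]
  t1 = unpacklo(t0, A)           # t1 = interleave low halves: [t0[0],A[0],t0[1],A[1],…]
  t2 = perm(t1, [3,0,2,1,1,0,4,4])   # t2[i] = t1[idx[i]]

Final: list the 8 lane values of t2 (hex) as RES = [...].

→ t0 |88|f6|da|e5|f2|65|ee|dd|
→ t1 |88|e5|f6|f2|da|65|e5|ee|
→ t2 |f2|88|f6|e5|e5|88|da|da|

RES = [0xf2, 0x88, 0xf6, 0xe5, 0xe5, 0x88, 0xda, 0xda]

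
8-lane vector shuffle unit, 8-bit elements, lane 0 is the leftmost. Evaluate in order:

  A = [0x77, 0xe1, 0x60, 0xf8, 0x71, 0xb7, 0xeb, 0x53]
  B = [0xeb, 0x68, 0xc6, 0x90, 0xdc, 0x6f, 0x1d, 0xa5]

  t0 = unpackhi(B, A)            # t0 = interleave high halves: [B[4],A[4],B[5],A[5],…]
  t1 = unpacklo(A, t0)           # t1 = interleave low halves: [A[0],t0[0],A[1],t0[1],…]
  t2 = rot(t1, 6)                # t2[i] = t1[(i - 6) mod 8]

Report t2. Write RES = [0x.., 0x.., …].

  t0: dc 71 6f b7 1d eb a5 53
  t1: 77 dc e1 71 60 6f f8 b7
  t2: e1 71 60 6f f8 b7 77 dc

RES = [ 0xe1  0x71  0x60  0x6f  0xf8  0xb7  0x77  0xdc ]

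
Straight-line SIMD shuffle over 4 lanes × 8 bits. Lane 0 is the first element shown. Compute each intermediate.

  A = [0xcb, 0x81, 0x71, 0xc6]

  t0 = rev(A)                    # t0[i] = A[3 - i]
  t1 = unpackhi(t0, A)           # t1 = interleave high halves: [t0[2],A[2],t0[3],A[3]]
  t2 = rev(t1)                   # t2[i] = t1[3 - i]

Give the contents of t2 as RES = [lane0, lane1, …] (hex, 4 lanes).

RES = [ 0xc6  0xcb  0x71  0x81 ]

t0 = [0xc6, 0x71, 0x81, 0xcb]
t1 = [0x81, 0x71, 0xcb, 0xc6]
t2 = [0xc6, 0xcb, 0x71, 0x81]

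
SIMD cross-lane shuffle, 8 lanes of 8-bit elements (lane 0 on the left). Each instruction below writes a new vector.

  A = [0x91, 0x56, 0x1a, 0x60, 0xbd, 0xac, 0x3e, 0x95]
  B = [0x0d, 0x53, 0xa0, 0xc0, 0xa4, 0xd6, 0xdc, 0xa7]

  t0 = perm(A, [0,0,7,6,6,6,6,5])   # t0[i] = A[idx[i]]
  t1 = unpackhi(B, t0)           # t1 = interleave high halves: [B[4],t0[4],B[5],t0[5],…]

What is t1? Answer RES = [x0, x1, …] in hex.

t0 = [0x91, 0x91, 0x95, 0x3e, 0x3e, 0x3e, 0x3e, 0xac]
t1 = [0xa4, 0x3e, 0xd6, 0x3e, 0xdc, 0x3e, 0xa7, 0xac]

RES = [0xa4, 0x3e, 0xd6, 0x3e, 0xdc, 0x3e, 0xa7, 0xac]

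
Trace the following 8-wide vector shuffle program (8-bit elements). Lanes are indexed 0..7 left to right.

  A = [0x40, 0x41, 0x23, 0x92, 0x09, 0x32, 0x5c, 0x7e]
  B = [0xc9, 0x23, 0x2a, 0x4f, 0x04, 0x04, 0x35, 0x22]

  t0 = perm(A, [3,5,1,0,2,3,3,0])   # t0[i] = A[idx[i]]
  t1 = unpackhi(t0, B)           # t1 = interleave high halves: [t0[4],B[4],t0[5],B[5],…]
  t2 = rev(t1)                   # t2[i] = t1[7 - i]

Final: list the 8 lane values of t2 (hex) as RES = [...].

RES = [0x22, 0x40, 0x35, 0x92, 0x04, 0x92, 0x04, 0x23]

  t0: 92 32 41 40 23 92 92 40
  t1: 23 04 92 04 92 35 40 22
  t2: 22 40 35 92 04 92 04 23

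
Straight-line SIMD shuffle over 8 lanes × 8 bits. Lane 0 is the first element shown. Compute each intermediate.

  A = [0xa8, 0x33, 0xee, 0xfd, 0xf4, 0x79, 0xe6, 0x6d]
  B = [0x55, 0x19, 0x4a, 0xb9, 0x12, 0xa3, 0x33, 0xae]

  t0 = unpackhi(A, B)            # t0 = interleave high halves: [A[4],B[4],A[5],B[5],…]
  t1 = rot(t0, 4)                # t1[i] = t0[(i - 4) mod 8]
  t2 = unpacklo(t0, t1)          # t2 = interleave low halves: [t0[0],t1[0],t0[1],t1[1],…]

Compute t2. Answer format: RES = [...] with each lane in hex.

  t0: f4 12 79 a3 e6 33 6d ae
  t1: e6 33 6d ae f4 12 79 a3
  t2: f4 e6 12 33 79 6d a3 ae

RES = [ 0xf4  0xe6  0x12  0x33  0x79  0x6d  0xa3  0xae ]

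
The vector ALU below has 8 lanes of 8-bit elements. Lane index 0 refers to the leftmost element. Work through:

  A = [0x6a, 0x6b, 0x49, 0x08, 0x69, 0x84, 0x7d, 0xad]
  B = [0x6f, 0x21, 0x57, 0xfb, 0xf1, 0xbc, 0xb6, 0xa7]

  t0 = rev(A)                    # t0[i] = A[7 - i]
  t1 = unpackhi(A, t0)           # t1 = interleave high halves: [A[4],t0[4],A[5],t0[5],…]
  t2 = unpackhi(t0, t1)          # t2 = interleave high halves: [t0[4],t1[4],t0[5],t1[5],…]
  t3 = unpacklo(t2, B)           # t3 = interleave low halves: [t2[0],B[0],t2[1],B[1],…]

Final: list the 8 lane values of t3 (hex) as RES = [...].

t0 = [0xad, 0x7d, 0x84, 0x69, 0x08, 0x49, 0x6b, 0x6a]
t1 = [0x69, 0x08, 0x84, 0x49, 0x7d, 0x6b, 0xad, 0x6a]
t2 = [0x08, 0x7d, 0x49, 0x6b, 0x6b, 0xad, 0x6a, 0x6a]
t3 = [0x08, 0x6f, 0x7d, 0x21, 0x49, 0x57, 0x6b, 0xfb]

RES = [0x08, 0x6f, 0x7d, 0x21, 0x49, 0x57, 0x6b, 0xfb]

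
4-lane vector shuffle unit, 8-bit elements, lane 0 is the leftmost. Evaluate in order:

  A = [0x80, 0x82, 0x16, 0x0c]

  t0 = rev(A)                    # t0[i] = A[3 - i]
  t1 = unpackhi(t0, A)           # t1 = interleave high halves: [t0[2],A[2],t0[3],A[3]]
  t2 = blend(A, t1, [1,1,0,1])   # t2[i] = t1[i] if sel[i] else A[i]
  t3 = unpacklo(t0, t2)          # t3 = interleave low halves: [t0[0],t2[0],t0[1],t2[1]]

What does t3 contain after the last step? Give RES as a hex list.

RES = [ 0x0c  0x82  0x16  0x16 ]

→ t0 |0c|16|82|80|
→ t1 |82|16|80|0c|
→ t2 |82|16|16|0c|
→ t3 |0c|82|16|16|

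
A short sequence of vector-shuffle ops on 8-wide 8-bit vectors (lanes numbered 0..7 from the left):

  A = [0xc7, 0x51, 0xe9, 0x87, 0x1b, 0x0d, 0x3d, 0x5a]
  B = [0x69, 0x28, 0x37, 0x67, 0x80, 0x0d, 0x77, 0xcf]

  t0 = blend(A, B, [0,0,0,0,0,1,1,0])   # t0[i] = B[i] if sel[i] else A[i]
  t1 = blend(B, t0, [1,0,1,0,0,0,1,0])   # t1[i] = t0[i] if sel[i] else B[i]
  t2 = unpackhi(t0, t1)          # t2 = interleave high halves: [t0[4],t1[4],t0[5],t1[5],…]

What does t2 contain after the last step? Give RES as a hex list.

  t0: c7 51 e9 87 1b 0d 77 5a
  t1: c7 28 e9 67 80 0d 77 cf
  t2: 1b 80 0d 0d 77 77 5a cf

RES = [ 0x1b  0x80  0x0d  0x0d  0x77  0x77  0x5a  0xcf ]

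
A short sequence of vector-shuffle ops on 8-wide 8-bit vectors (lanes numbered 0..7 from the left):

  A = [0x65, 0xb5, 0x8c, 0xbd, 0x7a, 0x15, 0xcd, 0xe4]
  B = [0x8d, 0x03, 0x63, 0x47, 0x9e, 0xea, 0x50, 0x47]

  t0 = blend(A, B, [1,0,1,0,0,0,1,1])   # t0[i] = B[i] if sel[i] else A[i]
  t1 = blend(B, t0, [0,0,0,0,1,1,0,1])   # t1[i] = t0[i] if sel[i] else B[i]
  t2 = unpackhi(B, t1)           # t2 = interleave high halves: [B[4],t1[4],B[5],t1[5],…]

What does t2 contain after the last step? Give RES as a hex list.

t0 = [0x8d, 0xb5, 0x63, 0xbd, 0x7a, 0x15, 0x50, 0x47]
t1 = [0x8d, 0x03, 0x63, 0x47, 0x7a, 0x15, 0x50, 0x47]
t2 = [0x9e, 0x7a, 0xea, 0x15, 0x50, 0x50, 0x47, 0x47]

RES = [ 0x9e  0x7a  0xea  0x15  0x50  0x50  0x47  0x47 ]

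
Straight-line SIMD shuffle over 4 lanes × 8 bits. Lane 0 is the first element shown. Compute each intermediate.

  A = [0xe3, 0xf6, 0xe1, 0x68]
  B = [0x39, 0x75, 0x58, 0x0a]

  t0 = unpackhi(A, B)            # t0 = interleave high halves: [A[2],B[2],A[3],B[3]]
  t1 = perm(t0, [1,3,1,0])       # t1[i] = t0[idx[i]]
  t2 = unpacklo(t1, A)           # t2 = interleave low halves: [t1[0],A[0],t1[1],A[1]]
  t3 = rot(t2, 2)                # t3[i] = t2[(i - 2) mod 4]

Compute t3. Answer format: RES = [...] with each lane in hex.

→ t0 |e1|58|68|0a|
→ t1 |58|0a|58|e1|
→ t2 |58|e3|0a|f6|
→ t3 |0a|f6|58|e3|

RES = [0x0a, 0xf6, 0x58, 0xe3]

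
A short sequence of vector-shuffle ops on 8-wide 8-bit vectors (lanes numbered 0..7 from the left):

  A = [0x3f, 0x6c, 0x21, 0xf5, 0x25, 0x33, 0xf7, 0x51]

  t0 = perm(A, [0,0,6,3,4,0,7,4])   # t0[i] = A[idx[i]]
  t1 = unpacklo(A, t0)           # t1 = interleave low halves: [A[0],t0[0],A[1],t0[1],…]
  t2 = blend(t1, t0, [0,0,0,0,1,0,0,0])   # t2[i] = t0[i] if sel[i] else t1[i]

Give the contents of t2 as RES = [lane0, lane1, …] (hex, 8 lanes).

  t0: 3f 3f f7 f5 25 3f 51 25
  t1: 3f 3f 6c 3f 21 f7 f5 f5
  t2: 3f 3f 6c 3f 25 f7 f5 f5

RES = [ 0x3f  0x3f  0x6c  0x3f  0x25  0xf7  0xf5  0xf5 ]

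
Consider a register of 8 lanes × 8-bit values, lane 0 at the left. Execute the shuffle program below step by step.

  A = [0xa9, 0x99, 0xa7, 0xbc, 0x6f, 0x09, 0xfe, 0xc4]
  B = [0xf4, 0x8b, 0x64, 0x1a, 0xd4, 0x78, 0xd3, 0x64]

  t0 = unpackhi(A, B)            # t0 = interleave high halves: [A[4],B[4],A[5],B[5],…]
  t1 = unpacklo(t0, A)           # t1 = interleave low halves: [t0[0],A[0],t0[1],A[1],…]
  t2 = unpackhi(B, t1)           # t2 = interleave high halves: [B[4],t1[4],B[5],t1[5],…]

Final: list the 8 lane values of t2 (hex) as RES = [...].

RES = [ 0xd4  0x09  0x78  0xa7  0xd3  0x78  0x64  0xbc ]

→ t0 |6f|d4|09|78|fe|d3|c4|64|
→ t1 |6f|a9|d4|99|09|a7|78|bc|
→ t2 |d4|09|78|a7|d3|78|64|bc|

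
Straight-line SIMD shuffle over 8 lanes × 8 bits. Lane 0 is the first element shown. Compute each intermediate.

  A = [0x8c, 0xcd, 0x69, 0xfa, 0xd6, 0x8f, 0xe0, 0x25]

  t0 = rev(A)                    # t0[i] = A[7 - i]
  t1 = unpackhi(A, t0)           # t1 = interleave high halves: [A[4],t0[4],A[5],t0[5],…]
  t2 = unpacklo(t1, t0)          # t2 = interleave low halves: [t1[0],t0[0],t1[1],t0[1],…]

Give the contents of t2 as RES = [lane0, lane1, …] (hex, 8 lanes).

  t0: 25 e0 8f d6 fa 69 cd 8c
  t1: d6 fa 8f 69 e0 cd 25 8c
  t2: d6 25 fa e0 8f 8f 69 d6

RES = [ 0xd6  0x25  0xfa  0xe0  0x8f  0x8f  0x69  0xd6 ]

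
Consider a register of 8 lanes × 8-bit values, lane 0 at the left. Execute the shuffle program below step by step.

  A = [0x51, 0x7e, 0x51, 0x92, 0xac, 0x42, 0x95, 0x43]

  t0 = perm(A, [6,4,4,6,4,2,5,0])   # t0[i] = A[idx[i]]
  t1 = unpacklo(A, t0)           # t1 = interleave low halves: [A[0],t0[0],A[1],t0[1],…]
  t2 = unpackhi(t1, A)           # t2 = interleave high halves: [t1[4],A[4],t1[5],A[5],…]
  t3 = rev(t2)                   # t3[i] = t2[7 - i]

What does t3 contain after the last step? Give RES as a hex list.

RES = [ 0x43  0x95  0x95  0x92  0x42  0xac  0xac  0x51 ]

→ t0 |95|ac|ac|95|ac|51|42|51|
→ t1 |51|95|7e|ac|51|ac|92|95|
→ t2 |51|ac|ac|42|92|95|95|43|
→ t3 |43|95|95|92|42|ac|ac|51|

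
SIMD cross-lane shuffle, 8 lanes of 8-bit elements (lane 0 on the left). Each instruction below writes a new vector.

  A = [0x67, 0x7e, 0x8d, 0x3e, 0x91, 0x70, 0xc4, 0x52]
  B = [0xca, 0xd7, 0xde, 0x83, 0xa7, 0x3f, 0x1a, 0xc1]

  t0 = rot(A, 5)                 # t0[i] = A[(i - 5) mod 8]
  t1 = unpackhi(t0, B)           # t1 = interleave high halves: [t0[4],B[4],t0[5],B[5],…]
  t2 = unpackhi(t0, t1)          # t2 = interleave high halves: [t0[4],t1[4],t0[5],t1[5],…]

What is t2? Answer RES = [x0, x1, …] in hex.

RES = [0x52, 0x7e, 0x67, 0x1a, 0x7e, 0x8d, 0x8d, 0xc1]

t0 = [0x3e, 0x91, 0x70, 0xc4, 0x52, 0x67, 0x7e, 0x8d]
t1 = [0x52, 0xa7, 0x67, 0x3f, 0x7e, 0x1a, 0x8d, 0xc1]
t2 = [0x52, 0x7e, 0x67, 0x1a, 0x7e, 0x8d, 0x8d, 0xc1]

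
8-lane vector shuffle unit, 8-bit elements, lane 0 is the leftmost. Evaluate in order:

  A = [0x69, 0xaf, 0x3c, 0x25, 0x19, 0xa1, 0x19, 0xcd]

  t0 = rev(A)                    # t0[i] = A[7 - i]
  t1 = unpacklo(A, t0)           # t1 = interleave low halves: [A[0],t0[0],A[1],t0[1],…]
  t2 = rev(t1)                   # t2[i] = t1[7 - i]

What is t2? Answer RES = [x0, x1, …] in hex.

RES = [0x19, 0x25, 0xa1, 0x3c, 0x19, 0xaf, 0xcd, 0x69]

  t0: cd 19 a1 19 25 3c af 69
  t1: 69 cd af 19 3c a1 25 19
  t2: 19 25 a1 3c 19 af cd 69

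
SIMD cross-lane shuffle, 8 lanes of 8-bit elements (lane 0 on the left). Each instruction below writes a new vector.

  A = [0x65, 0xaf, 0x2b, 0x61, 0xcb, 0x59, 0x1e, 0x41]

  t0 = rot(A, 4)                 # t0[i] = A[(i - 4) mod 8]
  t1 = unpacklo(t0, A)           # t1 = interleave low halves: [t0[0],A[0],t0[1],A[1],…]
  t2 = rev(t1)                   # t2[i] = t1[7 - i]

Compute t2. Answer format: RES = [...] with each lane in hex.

RES = [0x61, 0x41, 0x2b, 0x1e, 0xaf, 0x59, 0x65, 0xcb]

t0 = [0xcb, 0x59, 0x1e, 0x41, 0x65, 0xaf, 0x2b, 0x61]
t1 = [0xcb, 0x65, 0x59, 0xaf, 0x1e, 0x2b, 0x41, 0x61]
t2 = [0x61, 0x41, 0x2b, 0x1e, 0xaf, 0x59, 0x65, 0xcb]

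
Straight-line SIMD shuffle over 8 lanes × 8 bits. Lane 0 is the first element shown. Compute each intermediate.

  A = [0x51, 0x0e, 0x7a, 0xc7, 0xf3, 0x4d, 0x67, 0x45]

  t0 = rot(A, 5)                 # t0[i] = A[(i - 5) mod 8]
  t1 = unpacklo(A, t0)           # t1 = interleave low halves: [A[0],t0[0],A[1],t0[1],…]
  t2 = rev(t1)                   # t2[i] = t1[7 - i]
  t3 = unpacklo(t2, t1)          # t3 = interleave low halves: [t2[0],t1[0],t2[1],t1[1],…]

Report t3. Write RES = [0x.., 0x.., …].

  t0: c7 f3 4d 67 45 51 0e 7a
  t1: 51 c7 0e f3 7a 4d c7 67
  t2: 67 c7 4d 7a f3 0e c7 51
  t3: 67 51 c7 c7 4d 0e 7a f3

RES = [0x67, 0x51, 0xc7, 0xc7, 0x4d, 0x0e, 0x7a, 0xf3]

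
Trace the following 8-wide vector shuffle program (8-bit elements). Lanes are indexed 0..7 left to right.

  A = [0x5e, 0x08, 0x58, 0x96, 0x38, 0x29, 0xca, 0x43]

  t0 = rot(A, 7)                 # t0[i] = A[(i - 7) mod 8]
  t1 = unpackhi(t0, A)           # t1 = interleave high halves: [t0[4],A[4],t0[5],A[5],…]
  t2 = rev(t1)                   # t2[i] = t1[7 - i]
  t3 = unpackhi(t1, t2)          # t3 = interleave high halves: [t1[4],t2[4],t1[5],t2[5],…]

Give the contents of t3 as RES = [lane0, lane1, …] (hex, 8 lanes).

→ t0 |08|58|96|38|29|ca|43|5e|
→ t1 |29|38|ca|29|43|ca|5e|43|
→ t2 |43|5e|ca|43|29|ca|38|29|
→ t3 |43|29|ca|ca|5e|38|43|29|

RES = [ 0x43  0x29  0xca  0xca  0x5e  0x38  0x43  0x29 ]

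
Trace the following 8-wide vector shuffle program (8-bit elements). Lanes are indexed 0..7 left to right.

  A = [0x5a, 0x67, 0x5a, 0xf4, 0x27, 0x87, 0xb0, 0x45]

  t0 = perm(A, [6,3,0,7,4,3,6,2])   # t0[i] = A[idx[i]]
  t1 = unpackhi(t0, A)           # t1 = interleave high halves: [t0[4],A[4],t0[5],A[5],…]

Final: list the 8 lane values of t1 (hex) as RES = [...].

t0 = [0xb0, 0xf4, 0x5a, 0x45, 0x27, 0xf4, 0xb0, 0x5a]
t1 = [0x27, 0x27, 0xf4, 0x87, 0xb0, 0xb0, 0x5a, 0x45]

RES = [0x27, 0x27, 0xf4, 0x87, 0xb0, 0xb0, 0x5a, 0x45]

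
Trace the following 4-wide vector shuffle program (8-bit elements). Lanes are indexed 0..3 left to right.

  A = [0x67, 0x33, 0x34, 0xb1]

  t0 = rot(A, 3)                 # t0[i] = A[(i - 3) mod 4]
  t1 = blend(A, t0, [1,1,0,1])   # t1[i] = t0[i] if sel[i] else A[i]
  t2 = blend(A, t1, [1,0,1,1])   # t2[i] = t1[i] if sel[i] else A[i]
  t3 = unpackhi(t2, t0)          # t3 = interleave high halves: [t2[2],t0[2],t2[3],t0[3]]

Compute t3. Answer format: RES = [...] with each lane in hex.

RES = [0x34, 0xb1, 0x67, 0x67]

→ t0 |33|34|b1|67|
→ t1 |33|34|34|67|
→ t2 |33|33|34|67|
→ t3 |34|b1|67|67|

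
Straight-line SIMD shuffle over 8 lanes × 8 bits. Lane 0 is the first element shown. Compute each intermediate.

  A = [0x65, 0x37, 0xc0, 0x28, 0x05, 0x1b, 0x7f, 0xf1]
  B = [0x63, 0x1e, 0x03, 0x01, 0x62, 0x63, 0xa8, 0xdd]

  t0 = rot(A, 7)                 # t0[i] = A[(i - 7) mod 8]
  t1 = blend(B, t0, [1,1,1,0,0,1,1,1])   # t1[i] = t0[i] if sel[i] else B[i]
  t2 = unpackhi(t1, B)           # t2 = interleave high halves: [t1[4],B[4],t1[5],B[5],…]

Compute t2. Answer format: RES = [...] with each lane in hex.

RES = [0x62, 0x62, 0x7f, 0x63, 0xf1, 0xa8, 0x65, 0xdd]

  t0: 37 c0 28 05 1b 7f f1 65
  t1: 37 c0 28 01 62 7f f1 65
  t2: 62 62 7f 63 f1 a8 65 dd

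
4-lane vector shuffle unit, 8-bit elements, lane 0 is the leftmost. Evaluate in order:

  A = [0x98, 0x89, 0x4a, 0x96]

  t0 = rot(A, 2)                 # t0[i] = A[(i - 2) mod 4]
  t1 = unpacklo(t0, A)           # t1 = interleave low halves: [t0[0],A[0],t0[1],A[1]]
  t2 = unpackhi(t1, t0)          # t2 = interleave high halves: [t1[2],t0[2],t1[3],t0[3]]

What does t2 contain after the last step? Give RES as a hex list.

RES = [0x96, 0x98, 0x89, 0x89]

t0 = [0x4a, 0x96, 0x98, 0x89]
t1 = [0x4a, 0x98, 0x96, 0x89]
t2 = [0x96, 0x98, 0x89, 0x89]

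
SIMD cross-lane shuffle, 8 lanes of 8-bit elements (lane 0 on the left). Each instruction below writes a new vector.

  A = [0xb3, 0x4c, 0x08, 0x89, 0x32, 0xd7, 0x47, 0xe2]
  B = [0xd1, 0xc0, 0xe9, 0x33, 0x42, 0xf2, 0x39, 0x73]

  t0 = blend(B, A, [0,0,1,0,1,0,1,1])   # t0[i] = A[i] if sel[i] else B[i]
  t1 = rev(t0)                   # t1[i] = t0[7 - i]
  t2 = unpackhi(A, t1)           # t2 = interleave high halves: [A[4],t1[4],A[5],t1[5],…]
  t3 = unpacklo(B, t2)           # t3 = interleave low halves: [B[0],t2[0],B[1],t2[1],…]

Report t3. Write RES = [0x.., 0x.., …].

RES = [ 0xd1  0x32  0xc0  0x33  0xe9  0xd7  0x33  0x08 ]

→ t0 |d1|c0|08|33|32|f2|47|e2|
→ t1 |e2|47|f2|32|33|08|c0|d1|
→ t2 |32|33|d7|08|47|c0|e2|d1|
→ t3 |d1|32|c0|33|e9|d7|33|08|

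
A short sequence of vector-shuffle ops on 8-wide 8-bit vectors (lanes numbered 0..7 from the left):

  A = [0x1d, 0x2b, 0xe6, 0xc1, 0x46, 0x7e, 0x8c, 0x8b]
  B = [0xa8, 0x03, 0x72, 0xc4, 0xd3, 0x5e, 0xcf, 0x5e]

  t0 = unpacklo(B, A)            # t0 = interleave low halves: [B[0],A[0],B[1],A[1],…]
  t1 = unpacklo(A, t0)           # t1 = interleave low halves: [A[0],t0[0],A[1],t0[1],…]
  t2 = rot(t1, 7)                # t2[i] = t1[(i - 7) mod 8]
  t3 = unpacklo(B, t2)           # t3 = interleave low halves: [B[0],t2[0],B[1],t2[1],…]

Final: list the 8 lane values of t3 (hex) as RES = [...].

RES = [0xa8, 0xa8, 0x03, 0x2b, 0x72, 0x1d, 0xc4, 0xe6]

t0 = [0xa8, 0x1d, 0x03, 0x2b, 0x72, 0xe6, 0xc4, 0xc1]
t1 = [0x1d, 0xa8, 0x2b, 0x1d, 0xe6, 0x03, 0xc1, 0x2b]
t2 = [0xa8, 0x2b, 0x1d, 0xe6, 0x03, 0xc1, 0x2b, 0x1d]
t3 = [0xa8, 0xa8, 0x03, 0x2b, 0x72, 0x1d, 0xc4, 0xe6]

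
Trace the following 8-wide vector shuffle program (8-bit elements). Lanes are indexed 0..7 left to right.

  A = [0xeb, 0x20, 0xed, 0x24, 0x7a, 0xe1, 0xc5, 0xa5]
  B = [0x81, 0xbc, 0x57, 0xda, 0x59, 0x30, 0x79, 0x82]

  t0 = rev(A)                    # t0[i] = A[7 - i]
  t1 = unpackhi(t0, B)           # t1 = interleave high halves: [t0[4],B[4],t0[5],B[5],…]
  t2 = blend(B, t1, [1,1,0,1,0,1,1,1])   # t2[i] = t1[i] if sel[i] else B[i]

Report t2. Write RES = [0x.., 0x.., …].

  t0: a5 c5 e1 7a 24 ed 20 eb
  t1: 24 59 ed 30 20 79 eb 82
  t2: 24 59 57 30 59 79 eb 82

RES = [0x24, 0x59, 0x57, 0x30, 0x59, 0x79, 0xeb, 0x82]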